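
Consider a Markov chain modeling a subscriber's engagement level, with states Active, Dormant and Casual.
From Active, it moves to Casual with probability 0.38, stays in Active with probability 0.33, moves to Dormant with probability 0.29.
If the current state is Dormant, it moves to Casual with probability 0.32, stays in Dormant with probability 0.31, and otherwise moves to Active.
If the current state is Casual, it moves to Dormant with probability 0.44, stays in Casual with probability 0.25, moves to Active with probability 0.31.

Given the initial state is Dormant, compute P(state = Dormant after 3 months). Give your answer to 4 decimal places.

Propagate the distribution vector 3 months from Dormant.
After 0 months: (0.0000, 1.0000, 0.0000)
After 1 month: (0.3700, 0.3100, 0.3200)
After 2 months: (0.3360, 0.3442, 0.3198)
After 3 months: (0.3374, 0.3449, 0.3178)
P(in Dormant after 3 months) = 0.3449

0.3449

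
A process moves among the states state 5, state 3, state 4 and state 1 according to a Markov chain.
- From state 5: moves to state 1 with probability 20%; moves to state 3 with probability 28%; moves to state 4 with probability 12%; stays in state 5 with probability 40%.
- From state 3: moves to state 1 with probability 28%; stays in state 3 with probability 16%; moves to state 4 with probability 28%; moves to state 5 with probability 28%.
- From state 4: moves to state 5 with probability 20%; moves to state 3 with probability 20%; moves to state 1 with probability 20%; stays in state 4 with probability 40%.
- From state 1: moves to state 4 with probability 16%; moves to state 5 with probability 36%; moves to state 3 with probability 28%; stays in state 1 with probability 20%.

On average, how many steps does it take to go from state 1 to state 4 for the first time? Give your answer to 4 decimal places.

Let t(s) be the expected number of steps to first reach state 4 from state s, with t(state 4) = 0. Conditioning on the first step:
t(state 5) = 1 + 0.4·t(state 5) + 0.28·t(state 3) + 0.2·t(state 1)
t(state 3) = 1 + 0.28·t(state 5) + 0.16·t(state 3) + 0.28·t(state 1)
t(state 1) = 1 + 0.36·t(state 5) + 0.28·t(state 3) + 0.2·t(state 1)
Solving: t(state 5) = 5.9242, t(state 3) = 5.0609, t(state 1) = 5.6872.
Expected steps from state 1 to state 4: 5.6872.

5.6872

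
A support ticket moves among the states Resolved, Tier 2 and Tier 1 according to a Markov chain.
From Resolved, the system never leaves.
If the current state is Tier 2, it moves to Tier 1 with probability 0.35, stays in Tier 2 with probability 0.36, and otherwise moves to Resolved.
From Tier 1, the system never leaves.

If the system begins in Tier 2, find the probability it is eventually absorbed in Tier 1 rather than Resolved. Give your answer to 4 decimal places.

0.5469

Let h(s) be the probability of absorption at Tier 1 starting from transient state s. Then h(Tier 1) = 1 and h(Resolved) = 0. By first-step analysis:
h(Tier 2) = 0.29·0 + 0.36·h(Tier 2) + 0.35·1
Solving: h(Tier 2) = 0.5469.
Starting from Tier 2, the probability is 0.5469.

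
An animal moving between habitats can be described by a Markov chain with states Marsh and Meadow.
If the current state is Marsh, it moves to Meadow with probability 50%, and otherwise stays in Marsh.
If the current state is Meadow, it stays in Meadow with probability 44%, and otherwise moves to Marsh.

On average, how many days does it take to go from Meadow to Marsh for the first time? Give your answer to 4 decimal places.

1.7857

Let t(s) be the expected number of days to first reach Marsh from state s, with t(Marsh) = 0. Conditioning on the first day:
t(Meadow) = 1 + 0.44·t(Meadow)
Solving: t(Meadow) = 1.7857.
Expected days from Meadow to Marsh: 1.7857.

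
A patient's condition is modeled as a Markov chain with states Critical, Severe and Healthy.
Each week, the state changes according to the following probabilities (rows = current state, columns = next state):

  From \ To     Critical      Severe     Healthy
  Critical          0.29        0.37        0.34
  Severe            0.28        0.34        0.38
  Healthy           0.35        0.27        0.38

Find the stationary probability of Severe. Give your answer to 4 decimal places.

Let the stationary distribution be π with π = πP and π_1 + π_2 + π_3 = 1.
π_1 = 0.29·π_1 + 0.28·π_2 + 0.35·π_3
π_2 = 0.37·π_1 + 0.34·π_2 + 0.27·π_3
Solving with the normalization constraint gives π = (0.3088, 0.3235, 0.3676).
So the stationary probability of Severe is 0.3235.

0.3235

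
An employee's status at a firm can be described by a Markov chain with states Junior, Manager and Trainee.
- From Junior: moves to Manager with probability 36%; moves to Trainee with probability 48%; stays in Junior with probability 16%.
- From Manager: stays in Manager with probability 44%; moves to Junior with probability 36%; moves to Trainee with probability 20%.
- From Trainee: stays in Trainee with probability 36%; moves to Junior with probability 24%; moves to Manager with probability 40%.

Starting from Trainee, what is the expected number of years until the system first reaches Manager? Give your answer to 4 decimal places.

2.5568

Let t(s) be the expected number of years to first reach Manager from state s, with t(Manager) = 0. Conditioning on the first year:
t(Junior) = 1 + 0.16·t(Junior) + 0.48·t(Trainee)
t(Trainee) = 1 + 0.24·t(Junior) + 0.36·t(Trainee)
Solving: t(Junior) = 2.6515, t(Trainee) = 2.5568.
Expected years from Trainee to Manager: 2.5568.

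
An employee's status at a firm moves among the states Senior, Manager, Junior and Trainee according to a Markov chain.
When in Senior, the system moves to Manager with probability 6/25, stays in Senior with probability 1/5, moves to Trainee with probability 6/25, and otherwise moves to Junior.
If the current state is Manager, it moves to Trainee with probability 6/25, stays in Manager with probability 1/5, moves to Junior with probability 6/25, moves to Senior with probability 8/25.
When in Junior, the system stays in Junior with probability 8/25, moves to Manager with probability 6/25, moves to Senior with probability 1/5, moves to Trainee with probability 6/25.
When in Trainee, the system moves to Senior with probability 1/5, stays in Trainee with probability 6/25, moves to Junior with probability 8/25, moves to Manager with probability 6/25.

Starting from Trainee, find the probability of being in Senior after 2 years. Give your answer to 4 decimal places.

Propagate the distribution vector 2 years from Trainee.
After 0 years: (0.0000, 0.0000, 0.0000, 1.0000)
After 1 year: (0.2000, 0.2400, 0.3200, 0.2400)
After 2 years: (0.2288, 0.2304, 0.3008, 0.2400)
P(in Senior after 2 years) = 0.2288

0.2288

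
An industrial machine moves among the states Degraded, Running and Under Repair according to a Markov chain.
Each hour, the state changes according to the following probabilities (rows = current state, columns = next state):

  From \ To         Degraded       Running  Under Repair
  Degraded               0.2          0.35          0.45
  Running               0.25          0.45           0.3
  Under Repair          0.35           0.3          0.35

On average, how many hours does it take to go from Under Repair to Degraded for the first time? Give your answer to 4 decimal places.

Let t(s) be the expected number of hours to first reach Degraded from state s, with t(Degraded) = 0. Conditioning on the first hour:
t(Running) = 1 + 0.45·t(Running) + 0.3·t(Under Repair)
t(Under Repair) = 1 + 0.3·t(Running) + 0.35·t(Under Repair)
Solving: t(Running) = 3.5514, t(Under Repair) = 3.1776.
Expected hours from Under Repair to Degraded: 3.1776.

3.1776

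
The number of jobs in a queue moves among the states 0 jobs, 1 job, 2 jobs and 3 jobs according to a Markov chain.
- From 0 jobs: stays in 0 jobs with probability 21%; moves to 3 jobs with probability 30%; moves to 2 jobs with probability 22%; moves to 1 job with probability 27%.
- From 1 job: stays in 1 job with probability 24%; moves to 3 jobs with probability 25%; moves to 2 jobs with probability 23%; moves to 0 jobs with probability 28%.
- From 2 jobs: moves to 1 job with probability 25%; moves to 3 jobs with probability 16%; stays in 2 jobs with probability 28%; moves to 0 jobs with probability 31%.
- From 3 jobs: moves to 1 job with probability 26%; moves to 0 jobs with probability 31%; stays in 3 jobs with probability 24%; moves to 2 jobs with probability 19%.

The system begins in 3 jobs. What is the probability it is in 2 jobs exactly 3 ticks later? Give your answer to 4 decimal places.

0.2288

Propagate the distribution vector 3 ticks from 3 jobs.
After 0 ticks: (0.0000, 0.0000, 0.0000, 1.0000)
After 1 tick: (0.3100, 0.2600, 0.1900, 0.2400)
After 2 ticks: (0.2712, 0.2560, 0.2268, 0.2460)
After 3 ticks: (0.2752, 0.2553, 0.2288, 0.2407)
P(in 2 jobs after 3 ticks) = 0.2288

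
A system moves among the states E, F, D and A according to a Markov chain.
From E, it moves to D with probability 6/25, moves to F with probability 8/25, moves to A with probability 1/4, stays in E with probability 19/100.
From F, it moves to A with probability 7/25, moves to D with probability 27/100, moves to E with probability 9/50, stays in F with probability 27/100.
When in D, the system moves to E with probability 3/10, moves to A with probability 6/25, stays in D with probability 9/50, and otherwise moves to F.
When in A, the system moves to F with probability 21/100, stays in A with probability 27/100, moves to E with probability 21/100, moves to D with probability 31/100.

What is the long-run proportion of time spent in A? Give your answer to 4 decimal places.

0.2607

Let the stationary distribution be π with π = πP and π_1 + π_2 + π_3 + π_4 = 1.
π_1 = 0.19·π_1 + 0.18·π_2 + 0.3·π_3 + 0.21·π_4
π_2 = 0.32·π_1 + 0.27·π_2 + 0.28·π_3 + 0.21·π_4
π_3 = 0.24·π_1 + 0.27·π_2 + 0.18·π_3 + 0.31·π_4
Solving with the normalization constraint gives π = (0.2202, 0.2679, 0.2512, 0.2607).
So the stationary probability of A is 0.2607.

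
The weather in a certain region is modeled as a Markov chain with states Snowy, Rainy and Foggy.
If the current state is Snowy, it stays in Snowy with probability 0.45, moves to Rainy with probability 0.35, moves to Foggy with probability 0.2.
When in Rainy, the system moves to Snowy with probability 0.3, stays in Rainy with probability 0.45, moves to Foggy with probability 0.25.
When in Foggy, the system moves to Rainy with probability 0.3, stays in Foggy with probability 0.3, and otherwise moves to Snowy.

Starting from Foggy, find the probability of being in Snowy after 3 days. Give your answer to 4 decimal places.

0.3830

Propagate the distribution vector 3 days from Foggy.
After 0 days: (0.0000, 0.0000, 1.0000)
After 1 day: (0.4000, 0.3000, 0.3000)
After 2 days: (0.3900, 0.3650, 0.2450)
After 3 days: (0.3830, 0.3743, 0.2428)
P(in Snowy after 3 days) = 0.3830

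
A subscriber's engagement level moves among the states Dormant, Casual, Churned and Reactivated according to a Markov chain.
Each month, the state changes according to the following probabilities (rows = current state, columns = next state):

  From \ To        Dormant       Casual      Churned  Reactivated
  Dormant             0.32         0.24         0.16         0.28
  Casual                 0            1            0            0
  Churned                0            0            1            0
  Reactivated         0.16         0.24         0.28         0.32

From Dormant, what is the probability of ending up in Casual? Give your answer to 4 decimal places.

0.5517

Let h(s) be the probability of absorption at Casual starting from transient state s. Then h(Casual) = 1 and h(Churned) = 0. By first-step analysis:
h(Dormant) = 0.32·h(Dormant) + 0.24·1 + 0.16·0 + 0.28·h(Reactivated)
h(Reactivated) = 0.16·h(Dormant) + 0.24·1 + 0.28·0 + 0.32·h(Reactivated)
Solving: h(Dormant) = 0.5517, h(Reactivated) = 0.4828.
Starting from Dormant, the probability is 0.5517.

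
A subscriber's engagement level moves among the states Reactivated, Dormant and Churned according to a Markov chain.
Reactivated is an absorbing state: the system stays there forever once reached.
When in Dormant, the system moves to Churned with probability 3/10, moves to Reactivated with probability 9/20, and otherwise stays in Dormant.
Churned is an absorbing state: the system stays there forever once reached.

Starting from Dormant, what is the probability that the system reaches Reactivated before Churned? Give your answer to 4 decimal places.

0.6000

Let h(s) be the probability of absorption at Reactivated starting from transient state s. Then h(Reactivated) = 1 and h(Churned) = 0. By first-step analysis:
h(Dormant) = 0.45·1 + 0.25·h(Dormant) + 0.3·0
Solving: h(Dormant) = 0.6000.
Starting from Dormant, the probability is 0.6000.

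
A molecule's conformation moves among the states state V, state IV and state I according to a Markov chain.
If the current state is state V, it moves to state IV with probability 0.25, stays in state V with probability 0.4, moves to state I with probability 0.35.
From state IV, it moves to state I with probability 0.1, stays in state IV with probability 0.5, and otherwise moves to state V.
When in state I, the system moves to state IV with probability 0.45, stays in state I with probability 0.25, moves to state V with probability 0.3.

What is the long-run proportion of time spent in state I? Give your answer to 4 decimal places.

0.2286

Let the stationary distribution be π with π = πP and π_1 + π_2 + π_3 = 1.
π_1 = 0.4·π_1 + 0.4·π_2 + 0.3·π_3
π_2 = 0.25·π_1 + 0.5·π_2 + 0.45·π_3
Solving with the normalization constraint gives π = (0.3771, 0.3943, 0.2286).
So the stationary probability of state I is 0.2286.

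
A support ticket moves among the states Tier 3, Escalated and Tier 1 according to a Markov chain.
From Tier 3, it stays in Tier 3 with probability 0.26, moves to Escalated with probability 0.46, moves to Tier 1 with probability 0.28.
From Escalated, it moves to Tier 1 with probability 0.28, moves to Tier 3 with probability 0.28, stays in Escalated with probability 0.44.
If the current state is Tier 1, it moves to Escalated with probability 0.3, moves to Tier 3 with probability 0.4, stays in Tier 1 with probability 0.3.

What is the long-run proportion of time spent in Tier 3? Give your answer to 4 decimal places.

Let the stationary distribution be π with π = πP and π_1 + π_2 + π_3 = 1.
π_1 = 0.26·π_1 + 0.28·π_2 + 0.4·π_3
π_2 = 0.46·π_1 + 0.44·π_2 + 0.3·π_3
Solving with the normalization constraint gives π = (0.3081, 0.4062, 0.2857).
So the stationary probability of Tier 3 is 0.3081.

0.3081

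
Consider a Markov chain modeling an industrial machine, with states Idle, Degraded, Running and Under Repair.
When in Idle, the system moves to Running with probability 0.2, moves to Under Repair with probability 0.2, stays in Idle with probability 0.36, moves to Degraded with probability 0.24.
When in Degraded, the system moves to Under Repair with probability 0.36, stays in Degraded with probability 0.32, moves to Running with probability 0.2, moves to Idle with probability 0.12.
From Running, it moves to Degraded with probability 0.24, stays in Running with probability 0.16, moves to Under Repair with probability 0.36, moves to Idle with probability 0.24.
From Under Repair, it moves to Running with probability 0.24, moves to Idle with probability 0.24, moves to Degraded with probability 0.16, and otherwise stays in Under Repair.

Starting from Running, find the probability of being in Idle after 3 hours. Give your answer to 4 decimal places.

Propagate the distribution vector 3 hours from Running.
After 0 hours: (0.0000, 0.0000, 1.0000, 0.0000)
After 1 hour: (0.2400, 0.2400, 0.1600, 0.3600)
After 2 hours: (0.2400, 0.2304, 0.2080, 0.3216)
After 3 hours: (0.2412, 0.2327, 0.2045, 0.3216)
P(in Idle after 3 hours) = 0.2412

0.2412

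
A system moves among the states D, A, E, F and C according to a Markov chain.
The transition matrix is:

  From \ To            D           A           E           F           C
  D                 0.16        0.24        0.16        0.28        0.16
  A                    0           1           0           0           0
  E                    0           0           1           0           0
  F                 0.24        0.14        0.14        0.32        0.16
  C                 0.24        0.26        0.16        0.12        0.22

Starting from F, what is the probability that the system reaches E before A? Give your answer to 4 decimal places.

Let h(s) be the probability of absorption at E starting from transient state s. Then h(E) = 1 and h(A) = 0. By first-step analysis:
h(D) = 0.16·h(D) + 0.24·0 + 0.16·1 + 0.28·h(F) + 0.16·h(C)
h(F) = 0.24·h(D) + 0.14·0 + 0.14·1 + 0.32·h(F) + 0.16·h(C)
h(C) = 0.24·h(D) + 0.26·0 + 0.16·1 + 0.12·h(F) + 0.22·h(C)
Solving: h(D) = 0.4162, h(F) = 0.4474, h(C) = 0.4020.
Starting from F, the probability is 0.4474.

0.4474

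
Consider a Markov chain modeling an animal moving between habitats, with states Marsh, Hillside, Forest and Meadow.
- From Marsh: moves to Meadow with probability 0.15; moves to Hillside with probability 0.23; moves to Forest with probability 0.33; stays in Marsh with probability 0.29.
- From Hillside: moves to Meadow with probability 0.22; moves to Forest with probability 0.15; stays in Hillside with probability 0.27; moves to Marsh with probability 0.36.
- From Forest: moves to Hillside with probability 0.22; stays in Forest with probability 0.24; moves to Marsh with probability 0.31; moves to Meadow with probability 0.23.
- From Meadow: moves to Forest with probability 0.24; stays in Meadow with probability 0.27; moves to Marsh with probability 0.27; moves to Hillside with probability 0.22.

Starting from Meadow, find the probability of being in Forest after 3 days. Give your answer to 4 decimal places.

0.2464

Propagate the distribution vector 3 days from Meadow.
After 0 days: (0.0000, 0.0000, 0.0000, 1.0000)
After 1 day: (0.2700, 0.2200, 0.2400, 0.2700)
After 2 days: (0.3048, 0.2337, 0.2445, 0.2170)
After 3 days: (0.3069, 0.2347, 0.2464, 0.2120)
P(in Forest after 3 days) = 0.2464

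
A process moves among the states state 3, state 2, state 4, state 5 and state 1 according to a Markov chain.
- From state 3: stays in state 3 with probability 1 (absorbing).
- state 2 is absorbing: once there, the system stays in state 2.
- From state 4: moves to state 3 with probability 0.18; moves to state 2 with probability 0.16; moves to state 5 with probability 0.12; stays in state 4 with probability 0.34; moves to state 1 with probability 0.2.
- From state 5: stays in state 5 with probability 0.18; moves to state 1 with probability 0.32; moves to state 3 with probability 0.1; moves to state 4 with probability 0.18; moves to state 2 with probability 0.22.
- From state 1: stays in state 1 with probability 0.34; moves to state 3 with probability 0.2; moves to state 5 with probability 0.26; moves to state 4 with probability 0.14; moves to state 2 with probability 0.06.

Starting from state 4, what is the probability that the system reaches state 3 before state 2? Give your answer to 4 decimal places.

0.5434

Let h(s) be the probability of absorption at state 3 starting from transient state s. Then h(state 3) = 1 and h(state 2) = 0. By first-step analysis:
h(state 4) = 0.18·1 + 0.16·0 + 0.34·h(state 4) + 0.12·h(state 5) + 0.2·h(state 1)
h(state 5) = 0.1·1 + 0.22·0 + 0.18·h(state 4) + 0.18·h(state 5) + 0.32·h(state 1)
h(state 1) = 0.2·1 + 0.06·0 + 0.14·h(state 4) + 0.26·h(state 5) + 0.34·h(state 1)
Solving: h(state 4) = 0.5434, h(state 5) = 0.4780, h(state 1) = 0.6066.
Starting from state 4, the probability is 0.5434.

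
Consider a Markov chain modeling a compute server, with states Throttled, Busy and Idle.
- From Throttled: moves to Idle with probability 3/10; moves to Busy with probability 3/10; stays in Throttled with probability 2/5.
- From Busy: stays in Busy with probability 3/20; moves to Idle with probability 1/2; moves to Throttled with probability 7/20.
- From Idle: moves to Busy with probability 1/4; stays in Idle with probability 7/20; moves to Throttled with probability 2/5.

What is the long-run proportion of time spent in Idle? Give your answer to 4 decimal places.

Let the stationary distribution be π with π = πP and π_1 + π_2 + π_3 = 1.
π_1 = 0.4·π_1 + 0.35·π_2 + 0.4·π_3
π_2 = 0.3·π_1 + 0.15·π_2 + 0.25·π_3
Solving with the normalization constraint gives π = (0.3878, 0.2449, 0.3673).
So the stationary probability of Idle is 0.3673.

0.3673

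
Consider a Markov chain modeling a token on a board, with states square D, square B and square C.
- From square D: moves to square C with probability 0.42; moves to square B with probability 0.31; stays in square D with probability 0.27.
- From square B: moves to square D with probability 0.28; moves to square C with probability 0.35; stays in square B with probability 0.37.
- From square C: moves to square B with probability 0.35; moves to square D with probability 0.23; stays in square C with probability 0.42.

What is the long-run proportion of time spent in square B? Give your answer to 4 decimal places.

Let the stationary distribution be π with π = πP and π_1 + π_2 + π_3 = 1.
π_1 = 0.27·π_1 + 0.28·π_2 + 0.23·π_3
π_2 = 0.31·π_1 + 0.37·π_2 + 0.35·π_3
Solving with the normalization constraint gives π = (0.2576, 0.3466, 0.3957).
So the stationary probability of square B is 0.3466.

0.3466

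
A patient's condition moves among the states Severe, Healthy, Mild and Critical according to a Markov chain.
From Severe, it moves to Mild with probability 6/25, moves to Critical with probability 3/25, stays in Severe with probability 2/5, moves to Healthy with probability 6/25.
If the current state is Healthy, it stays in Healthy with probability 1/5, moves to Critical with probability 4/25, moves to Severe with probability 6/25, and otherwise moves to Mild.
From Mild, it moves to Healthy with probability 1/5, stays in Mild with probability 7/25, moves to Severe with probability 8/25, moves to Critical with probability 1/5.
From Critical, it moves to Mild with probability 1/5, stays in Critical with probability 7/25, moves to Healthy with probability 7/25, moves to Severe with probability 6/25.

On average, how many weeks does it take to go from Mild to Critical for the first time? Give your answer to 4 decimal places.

Let t(s) be the expected number of weeks to first reach Critical from state s, with t(Critical) = 0. Conditioning on the first week:
t(Severe) = 1 + 0.4·t(Severe) + 0.24·t(Healthy) + 0.24·t(Mild)
t(Healthy) = 1 + 0.24·t(Severe) + 0.2·t(Healthy) + 0.4·t(Mild)
t(Mild) = 1 + 0.32·t(Severe) + 0.2·t(Healthy) + 0.28·t(Mild)
Solving: t(Severe) = 6.5911, t(Healthy) = 6.2552, t(Mild) = 6.0558.
Expected weeks from Mild to Critical: 6.0558.

6.0558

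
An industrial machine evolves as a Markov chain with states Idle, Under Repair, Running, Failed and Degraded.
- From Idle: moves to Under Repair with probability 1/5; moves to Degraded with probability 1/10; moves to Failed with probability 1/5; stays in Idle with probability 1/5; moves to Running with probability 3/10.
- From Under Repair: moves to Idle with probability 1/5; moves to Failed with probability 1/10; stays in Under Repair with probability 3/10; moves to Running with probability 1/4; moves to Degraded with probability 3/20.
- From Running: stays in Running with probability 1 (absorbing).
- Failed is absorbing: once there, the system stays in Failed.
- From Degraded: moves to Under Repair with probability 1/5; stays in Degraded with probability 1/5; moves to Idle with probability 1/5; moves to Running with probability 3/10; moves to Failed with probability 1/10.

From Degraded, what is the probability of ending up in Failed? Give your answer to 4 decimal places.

0.2935

Let h(s) be the probability of absorption at Failed starting from transient state s. Then h(Failed) = 1 and h(Running) = 0. By first-step analysis:
h(Idle) = 0.2·h(Idle) + 0.2·h(Under Repair) + 0.3·0 + 0.2·1 + 0.1·h(Degraded)
h(Under Repair) = 0.2·h(Idle) + 0.3·h(Under Repair) + 0.25·0 + 0.1·1 + 0.15·h(Degraded)
h(Degraded) = 0.2·h(Idle) + 0.2·h(Under Repair) + 0.3·0 + 0.1·1 + 0.2·h(Degraded)
Solving: h(Idle) = 0.3641, h(Under Repair) = 0.3098, h(Degraded) = 0.2935.
Starting from Degraded, the probability is 0.2935.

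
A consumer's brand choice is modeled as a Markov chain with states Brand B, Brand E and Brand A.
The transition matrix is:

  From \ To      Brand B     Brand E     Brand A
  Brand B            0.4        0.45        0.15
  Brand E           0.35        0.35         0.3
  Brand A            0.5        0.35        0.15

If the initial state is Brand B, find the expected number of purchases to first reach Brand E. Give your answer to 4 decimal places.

Let t(s) be the expected number of purchases to first reach Brand E from state s, with t(Brand E) = 0. Conditioning on the first purchase:
t(Brand B) = 1 + 0.4·t(Brand B) + 0.15·t(Brand A)
t(Brand A) = 1 + 0.5·t(Brand B) + 0.15·t(Brand A)
Solving: t(Brand B) = 2.2989, t(Brand A) = 2.5287.
Expected purchases from Brand B to Brand E: 2.2989.

2.2989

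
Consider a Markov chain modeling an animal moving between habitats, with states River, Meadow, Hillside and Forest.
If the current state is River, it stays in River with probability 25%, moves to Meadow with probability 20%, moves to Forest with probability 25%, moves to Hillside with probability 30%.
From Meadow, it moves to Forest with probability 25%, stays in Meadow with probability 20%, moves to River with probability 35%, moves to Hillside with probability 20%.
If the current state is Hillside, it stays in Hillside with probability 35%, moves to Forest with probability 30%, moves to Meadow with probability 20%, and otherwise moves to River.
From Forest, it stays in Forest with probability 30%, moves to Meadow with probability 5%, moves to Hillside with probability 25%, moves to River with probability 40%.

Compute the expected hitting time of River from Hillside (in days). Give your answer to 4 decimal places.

3.9326

Let t(s) be the expected number of days to first reach River from state s, with t(River) = 0. Conditioning on the first day:
t(Meadow) = 1 + 0.2·t(Meadow) + 0.2·t(Hillside) + 0.25·t(Forest)
t(Hillside) = 1 + 0.2·t(Meadow) + 0.35·t(Hillside) + 0.3·t(Forest)
t(Forest) = 1 + 0.05·t(Meadow) + 0.25·t(Hillside) + 0.3·t(Forest)
Solving: t(Meadow) = 3.1897, t(Hillside) = 3.9326, t(Forest) = 3.0609.
Expected days from Hillside to River: 3.9326.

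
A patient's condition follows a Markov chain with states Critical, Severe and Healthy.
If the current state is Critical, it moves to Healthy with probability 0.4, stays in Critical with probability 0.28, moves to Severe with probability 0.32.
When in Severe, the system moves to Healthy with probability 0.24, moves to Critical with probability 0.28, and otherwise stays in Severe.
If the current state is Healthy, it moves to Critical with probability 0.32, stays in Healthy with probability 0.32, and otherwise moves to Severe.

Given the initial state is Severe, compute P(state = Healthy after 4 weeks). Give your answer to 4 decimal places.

Propagate the distribution vector 4 weeks from Severe.
After 0 weeks: (0.0000, 1.0000, 0.0000)
After 1 week: (0.2800, 0.4800, 0.2400)
After 2 weeks: (0.2896, 0.4064, 0.3040)
After 3 weeks: (0.2922, 0.3972, 0.3107)
After 4 weeks: (0.2924, 0.3960, 0.3116)
P(in Healthy after 4 weeks) = 0.3116

0.3116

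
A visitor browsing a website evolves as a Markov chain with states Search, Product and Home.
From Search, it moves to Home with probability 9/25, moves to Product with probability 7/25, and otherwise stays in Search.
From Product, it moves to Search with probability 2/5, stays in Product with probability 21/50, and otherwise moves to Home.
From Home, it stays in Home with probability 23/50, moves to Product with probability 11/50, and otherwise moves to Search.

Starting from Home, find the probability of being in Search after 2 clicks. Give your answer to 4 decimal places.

0.3504

Sum over the intermediate state after 1 click:
P = P(Home→Search)·P(Search→Search) + P(Home→Product)·P(Product→Search) + P(Home→Home)·P(Home→Search)
  = 0.32×0.36 + 0.22×0.4 + 0.46×0.32
  = 0.1152 + 0.0880 + 0.1472 = 0.3504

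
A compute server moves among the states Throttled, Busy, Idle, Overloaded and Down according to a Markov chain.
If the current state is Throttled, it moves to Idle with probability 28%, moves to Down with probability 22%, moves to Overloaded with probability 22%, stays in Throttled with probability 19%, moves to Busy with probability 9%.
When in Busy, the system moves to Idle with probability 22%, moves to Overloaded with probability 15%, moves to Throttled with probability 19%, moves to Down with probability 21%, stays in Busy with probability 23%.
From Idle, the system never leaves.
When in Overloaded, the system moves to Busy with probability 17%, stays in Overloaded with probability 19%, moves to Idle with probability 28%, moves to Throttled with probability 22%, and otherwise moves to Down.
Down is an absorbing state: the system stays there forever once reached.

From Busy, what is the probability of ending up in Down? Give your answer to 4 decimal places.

Let h(s) be the probability of absorption at Down starting from transient state s. Then h(Down) = 1 and h(Idle) = 0. By first-step analysis:
h(Throttled) = 0.19·h(Throttled) + 0.09·h(Busy) + 0.28·0 + 0.22·h(Overloaded) + 0.22·1
h(Busy) = 0.19·h(Throttled) + 0.23·h(Busy) + 0.22·0 + 0.15·h(Overloaded) + 0.21·1
h(Overloaded) = 0.22·h(Throttled) + 0.17·h(Busy) + 0.28·0 + 0.19·h(Overloaded) + 0.14·1
Solving: h(Throttled) = 0.4261, h(Busy) = 0.4526, h(Overloaded) = 0.3835.
Starting from Busy, the probability is 0.4526.

0.4526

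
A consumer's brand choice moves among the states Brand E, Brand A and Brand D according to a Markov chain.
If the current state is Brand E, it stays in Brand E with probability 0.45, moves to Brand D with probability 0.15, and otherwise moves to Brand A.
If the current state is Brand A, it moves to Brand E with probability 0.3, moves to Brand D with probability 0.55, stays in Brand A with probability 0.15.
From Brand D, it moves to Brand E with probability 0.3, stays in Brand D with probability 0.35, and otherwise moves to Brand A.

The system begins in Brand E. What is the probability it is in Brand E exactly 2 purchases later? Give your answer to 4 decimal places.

0.3675

Sum over the intermediate state after 1 purchase:
P = P(Brand E→Brand E)·P(Brand E→Brand E) + P(Brand E→Brand A)·P(Brand A→Brand E) + P(Brand E→Brand D)·P(Brand D→Brand E)
  = 0.45×0.45 + 0.4×0.3 + 0.15×0.3
  = 0.2025 + 0.1200 + 0.0450 = 0.3675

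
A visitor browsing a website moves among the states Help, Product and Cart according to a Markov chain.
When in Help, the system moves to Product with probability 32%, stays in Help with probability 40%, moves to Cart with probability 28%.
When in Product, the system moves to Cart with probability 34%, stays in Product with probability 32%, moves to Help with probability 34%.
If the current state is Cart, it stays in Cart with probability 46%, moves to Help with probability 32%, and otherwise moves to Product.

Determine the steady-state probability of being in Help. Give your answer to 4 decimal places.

0.3540

Let the stationary distribution be π with π = πP and π_1 + π_2 + π_3 = 1.
π_1 = 0.4·π_1 + 0.34·π_2 + 0.32·π_3
π_2 = 0.32·π_1 + 0.32·π_2 + 0.22·π_3
Solving with the normalization constraint gives π = (0.3540, 0.2838, 0.3622).
So the stationary probability of Help is 0.3540.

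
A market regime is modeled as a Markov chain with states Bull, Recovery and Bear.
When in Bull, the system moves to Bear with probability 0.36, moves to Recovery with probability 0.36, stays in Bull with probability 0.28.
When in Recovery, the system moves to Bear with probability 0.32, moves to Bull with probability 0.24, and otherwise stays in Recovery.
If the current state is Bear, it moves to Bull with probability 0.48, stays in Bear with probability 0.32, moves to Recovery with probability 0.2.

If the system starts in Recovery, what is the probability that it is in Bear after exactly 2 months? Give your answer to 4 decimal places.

Sum over the intermediate state after 1 month:
P = P(Recovery→Bull)·P(Bull→Bear) + P(Recovery→Recovery)·P(Recovery→Bear) + P(Recovery→Bear)·P(Bear→Bear)
  = 0.24×0.36 + 0.44×0.32 + 0.32×0.32
  = 0.0864 + 0.1408 + 0.1024 = 0.3296

0.3296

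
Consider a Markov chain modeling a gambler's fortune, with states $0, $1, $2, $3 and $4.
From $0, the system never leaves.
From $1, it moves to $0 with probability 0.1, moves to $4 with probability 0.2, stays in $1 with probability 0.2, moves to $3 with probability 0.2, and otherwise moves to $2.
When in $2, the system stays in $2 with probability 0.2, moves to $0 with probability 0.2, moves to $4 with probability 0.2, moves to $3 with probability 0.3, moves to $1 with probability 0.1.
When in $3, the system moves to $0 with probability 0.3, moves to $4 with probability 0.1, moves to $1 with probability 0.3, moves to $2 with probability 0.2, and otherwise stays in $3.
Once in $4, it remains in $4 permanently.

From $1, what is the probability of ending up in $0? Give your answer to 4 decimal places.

Let h(s) be the probability of absorption at $0 starting from transient state s. Then h($0) = 1 and h($4) = 0. By first-step analysis:
h($1) = 0.1·1 + 0.2·h($1) + 0.3·h($2) + 0.2·h($3) + 0.2·0
h($2) = 0.2·1 + 0.1·h($1) + 0.2·h($2) + 0.3·h($3) + 0.2·0
h($3) = 0.3·1 + 0.3·h($1) + 0.2·h($2) + 0.1·h($3) + 0.1·0
Solving: h($1) = 0.4810, h($2) = 0.5403, h($3) = 0.6137.
Starting from $1, the probability is 0.4810.

0.4810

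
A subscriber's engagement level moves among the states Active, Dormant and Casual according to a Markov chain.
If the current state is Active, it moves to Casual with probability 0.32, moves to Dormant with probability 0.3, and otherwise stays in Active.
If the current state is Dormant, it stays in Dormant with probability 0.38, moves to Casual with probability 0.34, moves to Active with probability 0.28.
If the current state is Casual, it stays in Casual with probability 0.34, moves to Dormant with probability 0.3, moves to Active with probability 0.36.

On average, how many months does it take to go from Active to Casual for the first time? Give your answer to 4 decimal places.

3.0626

Let t(s) be the expected number of months to first reach Casual from state s, with t(Casual) = 0. Conditioning on the first month:
t(Active) = 1 + 0.38·t(Active) + 0.3·t(Dormant)
t(Dormant) = 1 + 0.28·t(Active) + 0.38·t(Dormant)
Solving: t(Active) = 3.0626, t(Dormant) = 2.9960.
Expected months from Active to Casual: 3.0626.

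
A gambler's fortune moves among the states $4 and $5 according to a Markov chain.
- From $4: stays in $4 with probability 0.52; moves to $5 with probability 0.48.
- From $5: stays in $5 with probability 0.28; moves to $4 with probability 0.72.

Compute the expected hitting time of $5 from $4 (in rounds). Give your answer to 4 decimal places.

2.0833

Let t(s) be the expected number of rounds to first reach $5 from state s, with t($5) = 0. Conditioning on the first round:
t($4) = 1 + 0.52·t($4)
Solving: t($4) = 2.0833.
Expected rounds from $4 to $5: 2.0833.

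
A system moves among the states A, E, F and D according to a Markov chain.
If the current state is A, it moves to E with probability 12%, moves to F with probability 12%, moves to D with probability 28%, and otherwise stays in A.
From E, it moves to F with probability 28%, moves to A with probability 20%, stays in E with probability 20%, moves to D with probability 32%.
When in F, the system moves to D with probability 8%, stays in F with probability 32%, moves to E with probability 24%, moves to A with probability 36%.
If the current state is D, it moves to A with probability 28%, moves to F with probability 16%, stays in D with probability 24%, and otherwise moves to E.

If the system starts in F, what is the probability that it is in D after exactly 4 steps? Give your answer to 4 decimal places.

Propagate the distribution vector 4 steps from F.
After 0 steps: (0.0000, 0.0000, 1.0000, 0.0000)
After 1 step: (0.3600, 0.2400, 0.3200, 0.0800)
After 2 steps: (0.3584, 0.1936, 0.2256, 0.2224)
After 3 steps: (0.3542, 0.2070, 0.2050, 0.2337)
After 4 steps: (0.3507, 0.2079, 0.2035, 0.2379)
P(in D after 4 steps) = 0.2379

0.2379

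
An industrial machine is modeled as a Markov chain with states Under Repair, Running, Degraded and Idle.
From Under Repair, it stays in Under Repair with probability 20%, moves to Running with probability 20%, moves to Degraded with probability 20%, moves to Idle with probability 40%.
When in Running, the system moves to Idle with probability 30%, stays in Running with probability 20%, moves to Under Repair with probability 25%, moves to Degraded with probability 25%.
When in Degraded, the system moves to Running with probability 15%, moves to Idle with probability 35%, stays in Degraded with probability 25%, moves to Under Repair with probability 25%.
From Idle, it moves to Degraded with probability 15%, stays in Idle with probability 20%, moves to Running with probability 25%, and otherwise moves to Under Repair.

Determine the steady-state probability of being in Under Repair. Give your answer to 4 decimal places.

Let the stationary distribution be π with π = πP and π_1 + π_2 + π_3 + π_4 = 1.
π_1 = 0.2·π_1 + 0.25·π_2 + 0.25·π_3 + 0.4·π_4
π_2 = 0.2·π_1 + 0.2·π_2 + 0.15·π_3 + 0.25·π_4
π_3 = 0.2·π_1 + 0.25·π_2 + 0.25·π_3 + 0.15·π_4
Solving with the normalization constraint gives π = (0.2821, 0.2051, 0.2051, 0.3077).
So the stationary probability of Under Repair is 0.2821.

0.2821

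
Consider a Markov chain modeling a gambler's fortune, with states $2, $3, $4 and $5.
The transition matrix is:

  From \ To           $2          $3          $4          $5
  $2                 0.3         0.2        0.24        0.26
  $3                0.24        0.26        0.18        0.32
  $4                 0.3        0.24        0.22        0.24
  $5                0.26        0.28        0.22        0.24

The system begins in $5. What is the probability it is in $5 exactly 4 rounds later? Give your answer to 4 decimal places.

0.2651

Propagate the distribution vector 4 rounds from $5.
After 0 rounds: (0.0000, 0.0000, 0.0000, 1.0000)
After 1 round: (0.2600, 0.2800, 0.2200, 0.2400)
After 2 rounds: (0.2736, 0.2448, 0.2140, 0.2676)
After 3 rounds: (0.2746, 0.2447, 0.2157, 0.2651)
After 4 rounds: (0.2747, 0.2445, 0.2157, 0.2651)
P(in $5 after 4 rounds) = 0.2651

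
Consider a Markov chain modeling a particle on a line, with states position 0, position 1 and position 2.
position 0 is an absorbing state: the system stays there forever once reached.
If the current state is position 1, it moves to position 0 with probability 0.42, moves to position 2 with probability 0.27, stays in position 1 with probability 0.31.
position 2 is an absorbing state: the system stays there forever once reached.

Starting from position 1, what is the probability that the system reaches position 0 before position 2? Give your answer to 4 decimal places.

Let h(s) be the probability of absorption at position 0 starting from transient state s. Then h(position 0) = 1 and h(position 2) = 0. By first-step analysis:
h(position 1) = 0.42·1 + 0.31·h(position 1) + 0.27·0
Solving: h(position 1) = 0.6087.
Starting from position 1, the probability is 0.6087.

0.6087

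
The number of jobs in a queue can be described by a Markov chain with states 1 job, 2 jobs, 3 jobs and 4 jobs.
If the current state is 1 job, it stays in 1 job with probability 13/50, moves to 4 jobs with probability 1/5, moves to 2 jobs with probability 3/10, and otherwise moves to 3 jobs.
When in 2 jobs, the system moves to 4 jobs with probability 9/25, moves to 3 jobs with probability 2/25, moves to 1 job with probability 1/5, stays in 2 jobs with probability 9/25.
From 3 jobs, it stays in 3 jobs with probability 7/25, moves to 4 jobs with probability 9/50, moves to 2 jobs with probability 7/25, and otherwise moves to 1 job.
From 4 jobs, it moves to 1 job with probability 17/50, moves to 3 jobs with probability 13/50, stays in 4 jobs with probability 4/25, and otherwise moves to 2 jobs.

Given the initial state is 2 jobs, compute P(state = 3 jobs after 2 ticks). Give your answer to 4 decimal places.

0.1928

Propagate the distribution vector 2 ticks from 2 jobs.
After 0 ticks: (0.0000, 1.0000, 0.0000, 0.0000)
After 1 tick: (0.2000, 0.3600, 0.0800, 0.3600)
After 2 ticks: (0.2672, 0.2984, 0.1928, 0.2416)
P(in 3 jobs after 2 ticks) = 0.1928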